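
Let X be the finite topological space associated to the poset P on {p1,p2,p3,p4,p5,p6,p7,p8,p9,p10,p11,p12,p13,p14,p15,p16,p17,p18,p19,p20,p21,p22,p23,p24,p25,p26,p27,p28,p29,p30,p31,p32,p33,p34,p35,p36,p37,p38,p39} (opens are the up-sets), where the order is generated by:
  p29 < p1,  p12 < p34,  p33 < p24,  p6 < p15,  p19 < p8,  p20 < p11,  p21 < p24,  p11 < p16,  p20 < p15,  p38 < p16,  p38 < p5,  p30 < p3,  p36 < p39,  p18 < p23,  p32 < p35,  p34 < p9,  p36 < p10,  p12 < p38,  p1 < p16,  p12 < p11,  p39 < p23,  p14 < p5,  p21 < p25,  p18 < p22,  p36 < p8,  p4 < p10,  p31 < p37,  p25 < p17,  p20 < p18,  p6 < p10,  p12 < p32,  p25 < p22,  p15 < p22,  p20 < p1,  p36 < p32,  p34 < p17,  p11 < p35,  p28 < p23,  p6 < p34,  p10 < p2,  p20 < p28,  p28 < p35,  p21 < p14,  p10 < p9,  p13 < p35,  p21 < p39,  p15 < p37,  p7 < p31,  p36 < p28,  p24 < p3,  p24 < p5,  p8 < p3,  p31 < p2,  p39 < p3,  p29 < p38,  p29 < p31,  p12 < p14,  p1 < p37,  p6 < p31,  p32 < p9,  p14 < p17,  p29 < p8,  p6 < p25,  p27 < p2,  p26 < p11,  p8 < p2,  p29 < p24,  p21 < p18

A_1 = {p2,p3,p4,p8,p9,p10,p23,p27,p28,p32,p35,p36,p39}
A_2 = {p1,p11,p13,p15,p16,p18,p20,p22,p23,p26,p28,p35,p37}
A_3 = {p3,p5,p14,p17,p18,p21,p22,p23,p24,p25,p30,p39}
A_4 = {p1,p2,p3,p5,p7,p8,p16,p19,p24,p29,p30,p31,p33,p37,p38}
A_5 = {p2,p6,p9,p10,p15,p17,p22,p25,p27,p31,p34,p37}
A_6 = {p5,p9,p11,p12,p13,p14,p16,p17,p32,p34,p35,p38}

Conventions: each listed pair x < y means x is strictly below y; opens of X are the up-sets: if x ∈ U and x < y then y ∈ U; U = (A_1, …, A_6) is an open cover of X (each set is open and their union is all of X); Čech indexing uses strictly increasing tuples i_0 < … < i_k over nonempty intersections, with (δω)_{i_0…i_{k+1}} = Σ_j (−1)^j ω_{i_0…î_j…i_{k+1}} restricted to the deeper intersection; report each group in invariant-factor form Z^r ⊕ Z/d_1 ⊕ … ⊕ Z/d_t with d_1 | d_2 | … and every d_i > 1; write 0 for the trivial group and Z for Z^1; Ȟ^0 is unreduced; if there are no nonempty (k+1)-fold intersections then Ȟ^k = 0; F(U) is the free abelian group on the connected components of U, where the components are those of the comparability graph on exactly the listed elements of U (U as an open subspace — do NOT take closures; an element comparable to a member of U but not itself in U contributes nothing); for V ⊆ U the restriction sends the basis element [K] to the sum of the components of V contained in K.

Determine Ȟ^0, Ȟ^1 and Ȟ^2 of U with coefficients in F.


Ȟ^0 ≅ Z; Ȟ^1 ≅ 0; Ȟ^2 ≅ Z/2

nonempty intersections:
  A12={p23,p28,p35} A13={p3,p23,p39} A14={p2,p3,p8} A15={p2,p9,p10,p27} A16={p9,p32,p35} A23={p18,p22,p23} A24={p1,p16,p37} A25={p15,p22,p37} A26={p11,p13,p16,p35} A34={p3,p5,p24,p30} A35={p17,p22,p25} A36={p5,p14,p17} A45={p2,p31,p37} A46={p5,p16,p38} A56={p9,p17,p34}
  A123={p23} A126={p35} A134={p3} A145={p2} A156={p9} A235={p22} A245={p37} A246={p16} A346={p5} A356={p17}
components per intersection:
  A1: {p2,p3,p4,p8,p9,p10,p23,p27,p28,p32,p35,p36,p39}
  A2: {p1,p11,p13,p15,p16,p18,p20,p22,p23,p26,p28,p35,p37}
  A3: {p3,p5,p14,p17,p18,p21,p22,p23,p24,p25,p30,p39}
  A4: {p1,p2,p3,p5,p7,p8,p16,p19,p24,p29,p30,p31,p33,p37,p38}
  A5: {p2,p6,p9,p10,p15,p17,p22,p25,p27,p31,p34,p37}
  A6: {p5,p9,p11,p12,p13,p14,p16,p17,p32,p34,p35,p38}
  A12: {p23,p28,p35}
  A13: {p3,p23,p39}
  A14: {p2,p3,p8}
  A15: {p2,p9,p10,p27}
  A16: {p9,p32,p35}
  A23: {p18,p22,p23}
  A24: {p1,p16,p37}
  A25: {p15,p22,p37}
  A26: {p11,p13,p16,p35}
  A34: {p3,p5,p24,p30}
  A35: {p17,p22,p25}
  A36: {p5,p14,p17}
  A45: {p2,p31,p37}
  A46: {p5,p16,p38}
  A56: {p9,p17,p34}
  A123: {p23}
  A126: {p35}
  A134: {p3}
  A145: {p2}
  A156: {p9}
  A235: {p22}
  A245: {p37}
  A246: {p16}
  A346: {p5}
  A356: {p17}
C dims 6,15,10; δ0: rk 5, SNF 1^5; δ1: rk 10, SNF 1^9·2
Ȟ^0: (6−5)−0=1 ⇒ Z
Ȟ^1: (15−10)−5=0 ⇒ 0
Ȟ^2: (10−0)−10=0 plus torsion [2] ⇒ Z/2


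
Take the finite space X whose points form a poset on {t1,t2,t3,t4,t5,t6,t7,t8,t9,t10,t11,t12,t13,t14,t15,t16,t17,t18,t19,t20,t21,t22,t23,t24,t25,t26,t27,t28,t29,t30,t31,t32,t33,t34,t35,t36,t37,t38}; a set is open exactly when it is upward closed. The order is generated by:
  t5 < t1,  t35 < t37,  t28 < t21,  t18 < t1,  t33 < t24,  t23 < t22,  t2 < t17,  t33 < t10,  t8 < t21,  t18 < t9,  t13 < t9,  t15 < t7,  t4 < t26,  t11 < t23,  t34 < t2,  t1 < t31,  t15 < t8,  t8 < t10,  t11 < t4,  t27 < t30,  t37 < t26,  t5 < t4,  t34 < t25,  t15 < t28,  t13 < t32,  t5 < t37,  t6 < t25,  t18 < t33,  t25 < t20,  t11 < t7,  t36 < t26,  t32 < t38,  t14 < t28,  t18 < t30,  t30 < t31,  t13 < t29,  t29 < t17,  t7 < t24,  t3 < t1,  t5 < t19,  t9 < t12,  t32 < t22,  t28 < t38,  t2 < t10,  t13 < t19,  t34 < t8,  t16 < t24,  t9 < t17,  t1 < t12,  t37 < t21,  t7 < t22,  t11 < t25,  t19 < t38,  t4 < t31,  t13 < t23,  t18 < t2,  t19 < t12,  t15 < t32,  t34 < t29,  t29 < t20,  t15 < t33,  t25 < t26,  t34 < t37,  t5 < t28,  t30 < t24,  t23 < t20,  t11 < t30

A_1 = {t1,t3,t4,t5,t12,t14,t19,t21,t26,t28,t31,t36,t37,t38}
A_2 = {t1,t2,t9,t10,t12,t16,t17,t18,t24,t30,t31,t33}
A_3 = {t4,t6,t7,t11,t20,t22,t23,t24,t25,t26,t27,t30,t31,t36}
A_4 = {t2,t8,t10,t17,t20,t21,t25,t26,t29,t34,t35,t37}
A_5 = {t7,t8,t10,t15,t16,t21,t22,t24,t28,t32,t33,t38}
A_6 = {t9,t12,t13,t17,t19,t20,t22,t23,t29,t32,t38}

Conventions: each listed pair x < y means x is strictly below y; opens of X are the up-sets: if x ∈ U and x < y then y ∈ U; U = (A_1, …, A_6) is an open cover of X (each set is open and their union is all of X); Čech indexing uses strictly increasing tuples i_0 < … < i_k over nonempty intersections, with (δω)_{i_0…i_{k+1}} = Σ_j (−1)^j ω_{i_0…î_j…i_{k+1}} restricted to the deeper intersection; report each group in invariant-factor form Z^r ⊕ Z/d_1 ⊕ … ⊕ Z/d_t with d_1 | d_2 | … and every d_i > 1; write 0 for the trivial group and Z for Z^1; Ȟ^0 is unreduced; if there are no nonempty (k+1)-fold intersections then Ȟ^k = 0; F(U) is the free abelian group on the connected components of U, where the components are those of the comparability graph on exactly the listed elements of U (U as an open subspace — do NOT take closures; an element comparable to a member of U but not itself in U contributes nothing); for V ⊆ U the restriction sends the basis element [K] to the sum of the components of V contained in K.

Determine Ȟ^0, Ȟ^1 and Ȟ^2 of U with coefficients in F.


Ȟ^0(U;F) ≅ Z; Ȟ^1(U;F) ≅ 0; Ȟ^2(U;F) ≅ Z/2

intersection data:
  A12={t1,t12,t31} A13={t4,t26,t31,t36} A14={t21,t26,t37} A15={t21,t28,t38} A16={t12,t19,t38} A23={t24,t30,t31} A24={t2,t10,t17} A25={t10,t16,t24,t33} A26={t9,t12,t17} A34={t20,t25,t26} A35={t7,t22,t24} A36={t20,t22,t23} A45={t8,t10,t21} A46={t17,t20,t29} A56={t22,t32,t38}
  A123={t31} A126={t12} A134={t26} A145={t21} A156={t38} A235={t24} A245={t10} A246={t17} A346={t20} A356={t22}
components per intersection:
  A1: {t1,t3,t4,t5,t12,t14,t19,t21,t26,t28,t31,t36,t37,t38}
  A2: {t1,t2,t9,t10,t12,t16,t17,t18,t24,t30,t31,t33}
  A3: {t4,t6,t7,t11,t20,t22,t23,t24,t25,t26,t27,t30,t31,t36}
  A4: {t2,t8,t10,t17,t20,t21,t25,t26,t29,t34,t35,t37}
  A5: {t7,t8,t10,t15,t16,t21,t22,t24,t28,t32,t33,t38}
  A6: {t9,t12,t13,t17,t19,t20,t22,t23,t29,t32,t38}
  A12: {t1,t12,t31}
  A13: {t4,t26,t31,t36}
  A14: {t21,t26,t37}
  A15: {t21,t28,t38}
  A16: {t12,t19,t38}
  A23: {t24,t30,t31}
  A24: {t2,t10,t17}
  A25: {t10,t16,t24,t33}
  A26: {t9,t12,t17}
  A34: {t20,t25,t26}
  A35: {t7,t22,t24}
  A36: {t20,t22,t23}
  A45: {t8,t10,t21}
  A46: {t17,t20,t29}
  A56: {t22,t32,t38}
  A123: {t31}
  A126: {t12}
  A134: {t26}
  A145: {t21}
  A156: {t38}
  A235: {t24}
  A245: {t10}
  A246: {t17}
  A346: {t20}
  A356: {t22}
C dims 6,15,10; δ0: rk 5, SNF 1^5; δ1: rk 10, SNF 1^9·2
Ȟ^0 = (6 − 5) − 0 = 1, so Ȟ^0 ≅ Z
Ȟ^1 = (15 − 10) − 5 = 0, so Ȟ^1 ≅ 0
Ȟ^2 = (10 − 0) − 10 = 0 plus torsion [2], so Ȟ^2 ≅ Z/2


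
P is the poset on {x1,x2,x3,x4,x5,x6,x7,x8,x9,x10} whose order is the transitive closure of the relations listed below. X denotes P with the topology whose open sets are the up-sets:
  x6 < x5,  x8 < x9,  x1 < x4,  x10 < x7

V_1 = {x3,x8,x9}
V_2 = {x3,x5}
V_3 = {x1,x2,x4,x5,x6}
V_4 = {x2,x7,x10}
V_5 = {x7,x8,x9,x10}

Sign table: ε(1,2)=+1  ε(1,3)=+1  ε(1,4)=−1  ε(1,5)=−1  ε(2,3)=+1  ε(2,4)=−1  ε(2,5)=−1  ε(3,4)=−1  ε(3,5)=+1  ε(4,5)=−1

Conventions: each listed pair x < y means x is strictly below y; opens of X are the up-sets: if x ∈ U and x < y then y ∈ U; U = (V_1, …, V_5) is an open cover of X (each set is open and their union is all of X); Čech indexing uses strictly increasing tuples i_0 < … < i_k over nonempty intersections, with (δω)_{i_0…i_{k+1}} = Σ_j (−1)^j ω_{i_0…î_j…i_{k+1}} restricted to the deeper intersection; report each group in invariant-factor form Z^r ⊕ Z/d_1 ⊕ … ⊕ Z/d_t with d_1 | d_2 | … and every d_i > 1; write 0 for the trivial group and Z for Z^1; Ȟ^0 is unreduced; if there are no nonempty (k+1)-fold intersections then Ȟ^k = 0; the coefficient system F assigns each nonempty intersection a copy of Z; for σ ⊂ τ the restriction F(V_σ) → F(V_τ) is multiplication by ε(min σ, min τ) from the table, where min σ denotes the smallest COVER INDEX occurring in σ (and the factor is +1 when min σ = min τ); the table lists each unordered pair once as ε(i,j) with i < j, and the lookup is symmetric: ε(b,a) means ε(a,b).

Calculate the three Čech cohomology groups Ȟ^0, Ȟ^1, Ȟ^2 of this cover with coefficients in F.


nonempty overlaps:
  V12={x3} V15={x8,x9} V23={x5} V34={x2} V45={x7,x10}
C dims 5,5; δ0: rk 5, SNF 1^4·2
degree 0: 5−5−0 = 0 → Ȟ^0 ≅ 0
degree 1: 5−0−5 = 0 plus torsion [2] → Ȟ^1 ≅ Z/2
degree 2: 0−0−0 = 0 → Ȟ^2 ≅ 0

Ȟ^0 ≅ 0, Ȟ^1 ≅ Z/2, Ȟ^2 ≅ 0


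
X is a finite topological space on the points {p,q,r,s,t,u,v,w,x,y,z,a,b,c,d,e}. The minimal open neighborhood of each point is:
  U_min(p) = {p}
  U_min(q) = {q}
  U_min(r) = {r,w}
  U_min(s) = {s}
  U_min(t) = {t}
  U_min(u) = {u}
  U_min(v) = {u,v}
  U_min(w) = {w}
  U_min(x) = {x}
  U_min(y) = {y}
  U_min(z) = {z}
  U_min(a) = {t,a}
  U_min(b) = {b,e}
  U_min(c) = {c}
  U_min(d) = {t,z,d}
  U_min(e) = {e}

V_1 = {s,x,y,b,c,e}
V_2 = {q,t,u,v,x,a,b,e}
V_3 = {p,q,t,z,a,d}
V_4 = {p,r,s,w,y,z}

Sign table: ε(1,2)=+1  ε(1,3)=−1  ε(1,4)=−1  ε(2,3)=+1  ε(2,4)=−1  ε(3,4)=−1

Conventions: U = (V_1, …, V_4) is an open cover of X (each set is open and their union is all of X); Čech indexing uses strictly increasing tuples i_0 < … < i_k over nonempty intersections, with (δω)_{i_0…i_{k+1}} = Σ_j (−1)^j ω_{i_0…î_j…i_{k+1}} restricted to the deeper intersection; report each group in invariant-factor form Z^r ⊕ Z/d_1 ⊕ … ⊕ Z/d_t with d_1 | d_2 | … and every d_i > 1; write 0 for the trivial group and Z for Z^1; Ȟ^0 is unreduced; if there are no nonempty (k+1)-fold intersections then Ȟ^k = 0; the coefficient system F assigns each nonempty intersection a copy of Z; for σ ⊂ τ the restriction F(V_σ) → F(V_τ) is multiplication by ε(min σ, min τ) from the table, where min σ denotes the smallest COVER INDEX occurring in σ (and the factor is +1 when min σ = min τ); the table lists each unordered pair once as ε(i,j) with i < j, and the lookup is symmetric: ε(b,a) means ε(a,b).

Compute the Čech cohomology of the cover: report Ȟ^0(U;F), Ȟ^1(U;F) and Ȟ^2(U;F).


cover nerve:
  V12={x,b,e} V14={s,y} V23={q,t,a} V34={p,z}
C dims 4,4; δ0: rk 3, SNF 1^3
Ȟ^0: (4−3)−0=1 ⇒ Z
Ȟ^1: (4−0)−3=1 ⇒ Z
Ȟ^2: (0−0)−0=0 ⇒ 0

Ȟ^0 ≅ Z,  Ȟ^1 ≅ Z,  Ȟ^2 ≅ 0


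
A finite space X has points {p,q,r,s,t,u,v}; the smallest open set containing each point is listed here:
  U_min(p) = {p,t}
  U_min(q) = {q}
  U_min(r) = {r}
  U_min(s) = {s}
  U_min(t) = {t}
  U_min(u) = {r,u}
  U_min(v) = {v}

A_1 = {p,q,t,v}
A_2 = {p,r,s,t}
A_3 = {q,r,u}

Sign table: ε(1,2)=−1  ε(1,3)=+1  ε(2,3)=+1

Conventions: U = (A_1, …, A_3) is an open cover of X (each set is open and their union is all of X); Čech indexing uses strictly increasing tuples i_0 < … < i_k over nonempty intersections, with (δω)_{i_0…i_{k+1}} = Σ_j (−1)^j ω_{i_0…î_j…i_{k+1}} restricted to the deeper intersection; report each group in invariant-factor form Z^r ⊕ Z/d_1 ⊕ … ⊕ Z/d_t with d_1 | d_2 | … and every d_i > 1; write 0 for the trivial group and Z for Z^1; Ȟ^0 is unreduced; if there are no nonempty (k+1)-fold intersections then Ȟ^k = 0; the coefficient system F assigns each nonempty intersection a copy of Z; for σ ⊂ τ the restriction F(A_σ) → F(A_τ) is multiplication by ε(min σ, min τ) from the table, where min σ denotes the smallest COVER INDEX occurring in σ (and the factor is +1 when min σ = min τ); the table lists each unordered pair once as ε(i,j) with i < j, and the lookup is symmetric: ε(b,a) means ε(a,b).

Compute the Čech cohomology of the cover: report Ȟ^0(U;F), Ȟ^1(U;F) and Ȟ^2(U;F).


nonempty intersections:
  A12={p,t} A13={q} A23={r}
C dims 3,3; δ0: rk 3, SNF 1^2·2
Ȟ^0: (3−3)−0=0 ⇒ 0
Ȟ^1: (3−0)−3=0 plus torsion [2] ⇒ Z/2
Ȟ^2: (0−0)−0=0 ⇒ 0

Ȟ^0 ≅ 0,  Ȟ^1 ≅ Z/2,  Ȟ^2 ≅ 0


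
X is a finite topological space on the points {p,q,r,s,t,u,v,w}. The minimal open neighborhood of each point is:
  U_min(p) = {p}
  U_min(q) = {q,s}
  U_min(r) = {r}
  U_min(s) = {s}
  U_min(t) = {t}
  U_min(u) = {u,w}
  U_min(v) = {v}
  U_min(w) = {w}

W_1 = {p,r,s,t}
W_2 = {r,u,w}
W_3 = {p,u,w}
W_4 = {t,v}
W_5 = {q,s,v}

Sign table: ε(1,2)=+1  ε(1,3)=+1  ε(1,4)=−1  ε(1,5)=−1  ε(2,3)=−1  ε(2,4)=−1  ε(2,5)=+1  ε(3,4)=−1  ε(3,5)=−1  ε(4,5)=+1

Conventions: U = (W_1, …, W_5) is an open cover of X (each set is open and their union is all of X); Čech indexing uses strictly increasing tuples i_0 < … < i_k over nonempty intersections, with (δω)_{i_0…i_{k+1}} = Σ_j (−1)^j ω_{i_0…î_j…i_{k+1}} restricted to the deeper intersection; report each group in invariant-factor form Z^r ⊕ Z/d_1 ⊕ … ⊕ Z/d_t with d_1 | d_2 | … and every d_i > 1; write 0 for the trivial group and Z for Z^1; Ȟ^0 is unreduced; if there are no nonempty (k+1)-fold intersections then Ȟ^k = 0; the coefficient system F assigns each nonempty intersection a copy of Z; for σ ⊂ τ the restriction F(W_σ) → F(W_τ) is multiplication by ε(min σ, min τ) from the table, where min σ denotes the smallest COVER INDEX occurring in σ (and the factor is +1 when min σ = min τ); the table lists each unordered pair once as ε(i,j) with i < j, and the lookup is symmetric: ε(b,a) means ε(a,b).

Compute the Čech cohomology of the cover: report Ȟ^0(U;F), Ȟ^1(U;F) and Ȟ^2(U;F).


nerve of the cover:
  W12={r} W13={p} W14={t} W15={s} W23={u,w} W45={v}
C dims 5,6; δ0: rk 5, SNF 1^4·2
Ȟ^0 = (5 − 5) − 0 = 0, so Ȟ^0 ≅ 0
Ȟ^1 = (6 − 0) − 5 = 1 plus torsion [2], so Ȟ^1 ≅ Z ⊕ Z/2
Ȟ^2 = (0 − 0) − 0 = 0, so Ȟ^2 ≅ 0

Ȟ^0 = 0, Ȟ^1 = Z ⊕ Z/2, Ȟ^2 = 0


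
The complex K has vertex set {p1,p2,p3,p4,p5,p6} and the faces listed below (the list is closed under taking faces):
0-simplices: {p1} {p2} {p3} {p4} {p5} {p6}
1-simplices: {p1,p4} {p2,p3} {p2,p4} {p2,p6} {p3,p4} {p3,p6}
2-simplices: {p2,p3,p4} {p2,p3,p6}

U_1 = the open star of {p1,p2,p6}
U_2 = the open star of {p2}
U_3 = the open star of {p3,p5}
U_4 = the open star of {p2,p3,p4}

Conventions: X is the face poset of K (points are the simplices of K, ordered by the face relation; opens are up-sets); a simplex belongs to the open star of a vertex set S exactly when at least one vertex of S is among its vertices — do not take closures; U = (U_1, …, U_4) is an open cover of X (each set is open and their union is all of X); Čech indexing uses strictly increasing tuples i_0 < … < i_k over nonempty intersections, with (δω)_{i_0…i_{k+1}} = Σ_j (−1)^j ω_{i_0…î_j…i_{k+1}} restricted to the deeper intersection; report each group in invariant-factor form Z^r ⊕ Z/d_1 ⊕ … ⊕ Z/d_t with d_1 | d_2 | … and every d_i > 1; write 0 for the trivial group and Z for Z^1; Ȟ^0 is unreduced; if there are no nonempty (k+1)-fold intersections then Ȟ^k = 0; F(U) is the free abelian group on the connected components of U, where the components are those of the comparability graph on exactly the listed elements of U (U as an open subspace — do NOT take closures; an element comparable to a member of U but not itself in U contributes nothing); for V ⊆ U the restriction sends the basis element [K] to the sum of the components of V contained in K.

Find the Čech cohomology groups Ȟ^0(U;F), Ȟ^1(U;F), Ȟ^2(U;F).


nonempty intersections:
  U1={{p1},{p2},{p6},{p1,p4},{p2,p3},{p2,p4},{p2,p6},{p3,p6},{p2,p3,p4},{p2,p3,p6}} U2={{p2},{p2,p3},{p2,p4},{p2,p6},{p2,p3,p4},{p2,p3,p6}} U3={{p3},{p5},{p2,p3},{p3,p4},{p3,p6},{p2,p3,p4},{p2,p3,p6}} U4={{p2},{p3},{p4},{p1,p4},{p2,p3},{p2,p4},{p2,p6},{p3,p4},{p3,p6},{p2,p3,p4},{p2,p3,p6}}
  U12={{p2},{p2,p3},{p2,p4},{p2,p6},{p2,p3,p4},{p2,p3,p6}} U13={{p2,p3},{p3,p6},{p2,p3,p4},{p2,p3,p6}} U14={{p2},{p1,p4},{p2,p3},{p2,p4},{p2,p6},{p3,p6},{p2,p3,p4},{p2,p3,p6}} U23={{p2,p3},{p2,p3,p4},{p2,p3,p6}} U24={{p2},{p2,p3},{p2,p4},{p2,p6},{p2,p3,p4},{p2,p3,p6}} U34={{p3},{p2,p3},{p3,p4},{p3,p6},{p2,p3,p4},{p2,p3,p6}}
  U123={{p2,p3},{p2,p3,p4},{p2,p3,p6}} U124={{p2},{p2,p3},{p2,p4},{p2,p6},{p2,p3,p4},{p2,p3,p6}} U134={{p2,p3},{p3,p6},{p2,p3,p4},{p2,p3,p6}} U234={{p2,p3},{p2,p3,p4},{p2,p3,p6}}
  U1234={{p2,p3},{p2,p3,p4},{p2,p3,p6}}
components per intersection:
  U1: {{p1},{p1,p4}} {{p2},{p6},{p2,p3},{p2,p4},{p2,p6},{p3,p6},{p2,p3,p4},{p2,p3,p6}}
  U2: {{p2},{p2,p3},{p2,p4},{p2,p6},{p2,p3,p4},{p2,p3,p6}}
  U3: {{p3},{p2,p3},{p3,p4},{p3,p6},{p2,p3,p4},{p2,p3,p6}} {{p5}}
  U4: {{p2},{p3},{p4},{p1,p4},{p2,p3},{p2,p4},{p2,p6},{p3,p4},{p3,p6},{p2,p3,p4},{p2,p3,p6}}
  U12: {{p2},{p2,p3},{p2,p4},{p2,p6},{p2,p3,p4},{p2,p3,p6}}
  U13: {{p2,p3},{p3,p6},{p2,p3,p4},{p2,p3,p6}}
  U14: {{p2},{p2,p3},{p2,p4},{p2,p6},{p3,p6},{p2,p3,p4},{p2,p3,p6}} {{p1,p4}}
  U23: {{p2,p3},{p2,p3,p4},{p2,p3,p6}}
  U24: {{p2},{p2,p3},{p2,p4},{p2,p6},{p2,p3,p4},{p2,p3,p6}}
  U34: {{p3},{p2,p3},{p3,p4},{p3,p6},{p2,p3,p4},{p2,p3,p6}}
  U123: {{p2,p3},{p2,p3,p4},{p2,p3,p6}}
  U124: {{p2},{p2,p3},{p2,p4},{p2,p6},{p2,p3,p4},{p2,p3,p6}}
  U134: {{p2,p3},{p3,p6},{p2,p3,p4},{p2,p3,p6}}
  U234: {{p2,p3},{p2,p3,p4},{p2,p3,p6}}
  U1234: {{p2,p3},{p2,p3,p4},{p2,p3,p6}}
C dims 6,7,4,1; δ0: rk 4, SNF 1^4; δ1: rk 3, SNF 1^3; δ2: rk 1, SNF 1^1
Ȟ^0: (6−4)−0=2 ⇒ Z^2
Ȟ^1: (7−3)−4=0 ⇒ 0
Ȟ^2: (4−1)−3=0 ⇒ 0

Ȟ^0 ≅ Z^2; Ȟ^1 ≅ 0; Ȟ^2 ≅ 0


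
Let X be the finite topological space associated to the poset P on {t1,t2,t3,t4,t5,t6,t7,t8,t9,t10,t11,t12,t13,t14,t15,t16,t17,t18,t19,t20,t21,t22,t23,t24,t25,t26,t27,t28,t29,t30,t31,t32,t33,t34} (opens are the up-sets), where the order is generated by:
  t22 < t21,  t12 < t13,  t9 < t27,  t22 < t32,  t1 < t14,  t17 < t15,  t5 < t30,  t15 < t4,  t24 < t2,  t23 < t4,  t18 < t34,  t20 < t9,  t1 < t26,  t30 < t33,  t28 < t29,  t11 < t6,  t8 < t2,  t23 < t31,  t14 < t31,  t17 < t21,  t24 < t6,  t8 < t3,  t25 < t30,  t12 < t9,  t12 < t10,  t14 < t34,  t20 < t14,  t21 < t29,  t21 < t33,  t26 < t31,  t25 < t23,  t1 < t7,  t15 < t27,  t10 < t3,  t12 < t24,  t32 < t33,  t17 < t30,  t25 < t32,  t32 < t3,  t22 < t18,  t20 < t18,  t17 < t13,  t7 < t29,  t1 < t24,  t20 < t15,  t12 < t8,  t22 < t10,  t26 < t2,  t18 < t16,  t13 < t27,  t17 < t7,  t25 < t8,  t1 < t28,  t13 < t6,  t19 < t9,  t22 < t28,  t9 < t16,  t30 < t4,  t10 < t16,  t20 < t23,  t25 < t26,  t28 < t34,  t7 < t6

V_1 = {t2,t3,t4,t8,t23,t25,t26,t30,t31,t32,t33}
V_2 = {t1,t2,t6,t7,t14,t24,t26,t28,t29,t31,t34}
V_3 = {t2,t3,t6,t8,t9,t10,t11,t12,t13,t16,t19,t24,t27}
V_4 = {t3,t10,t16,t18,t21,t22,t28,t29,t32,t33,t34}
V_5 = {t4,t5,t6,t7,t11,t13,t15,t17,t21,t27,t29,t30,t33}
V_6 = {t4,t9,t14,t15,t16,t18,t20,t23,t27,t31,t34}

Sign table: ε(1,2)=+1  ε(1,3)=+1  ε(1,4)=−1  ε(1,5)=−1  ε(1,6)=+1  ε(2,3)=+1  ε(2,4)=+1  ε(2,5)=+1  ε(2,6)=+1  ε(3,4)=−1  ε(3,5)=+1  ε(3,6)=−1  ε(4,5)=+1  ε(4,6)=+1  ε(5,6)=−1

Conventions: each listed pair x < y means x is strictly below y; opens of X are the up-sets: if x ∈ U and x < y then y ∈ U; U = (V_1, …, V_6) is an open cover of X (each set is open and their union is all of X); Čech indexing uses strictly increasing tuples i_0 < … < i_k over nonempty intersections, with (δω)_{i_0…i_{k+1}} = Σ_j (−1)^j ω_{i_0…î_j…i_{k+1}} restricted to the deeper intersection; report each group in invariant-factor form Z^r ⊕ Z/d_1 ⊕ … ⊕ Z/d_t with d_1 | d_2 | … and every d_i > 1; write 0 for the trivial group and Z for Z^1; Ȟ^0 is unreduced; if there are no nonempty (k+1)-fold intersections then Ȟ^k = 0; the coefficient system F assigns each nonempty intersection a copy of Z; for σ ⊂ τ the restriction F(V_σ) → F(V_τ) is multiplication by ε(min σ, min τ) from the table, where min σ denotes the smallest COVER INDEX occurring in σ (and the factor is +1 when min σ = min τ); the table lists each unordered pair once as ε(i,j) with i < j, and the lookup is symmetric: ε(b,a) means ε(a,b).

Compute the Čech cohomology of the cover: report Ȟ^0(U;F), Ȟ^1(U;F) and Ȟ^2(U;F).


intersection data:
  V12={t2,t26,t31} V13={t2,t3,t8} V14={t3,t32,t33} V15={t4,t30,t33} V16={t4,t23,t31} V23={t2,t6,t24} V24={t28,t29,t34} V25={t6,t7,t29} V26={t14,t31,t34} V34={t3,t10,t16} V35={t6,t11,t13,t27} V36={t9,t16,t27} V45={t21,t29,t33} V46={t16,t18,t34} V56={t4,t15,t27}
  V123={t2} V126={t31} V134={t3} V145={t33} V156={t4} V235={t6} V245={t29} V246={t34} V346={t16} V356={t27}
C dims 6,15,10; δ0: rk 6, SNF 1^5·2; δ1: rk 9, SNF 1^9
Ȟ^0 = (6 − 6) − 0 = 0, so Ȟ^0 ≅ 0
Ȟ^1 = (15 − 9) − 6 = 0 plus torsion [2], so Ȟ^1 ≅ Z/2
Ȟ^2 = (10 − 0) − 9 = 1, so Ȟ^2 ≅ Z

Ȟ^0(U;F) ≅ 0, Ȟ^1(U;F) ≅ Z/2, Ȟ^2(U;F) ≅ Z


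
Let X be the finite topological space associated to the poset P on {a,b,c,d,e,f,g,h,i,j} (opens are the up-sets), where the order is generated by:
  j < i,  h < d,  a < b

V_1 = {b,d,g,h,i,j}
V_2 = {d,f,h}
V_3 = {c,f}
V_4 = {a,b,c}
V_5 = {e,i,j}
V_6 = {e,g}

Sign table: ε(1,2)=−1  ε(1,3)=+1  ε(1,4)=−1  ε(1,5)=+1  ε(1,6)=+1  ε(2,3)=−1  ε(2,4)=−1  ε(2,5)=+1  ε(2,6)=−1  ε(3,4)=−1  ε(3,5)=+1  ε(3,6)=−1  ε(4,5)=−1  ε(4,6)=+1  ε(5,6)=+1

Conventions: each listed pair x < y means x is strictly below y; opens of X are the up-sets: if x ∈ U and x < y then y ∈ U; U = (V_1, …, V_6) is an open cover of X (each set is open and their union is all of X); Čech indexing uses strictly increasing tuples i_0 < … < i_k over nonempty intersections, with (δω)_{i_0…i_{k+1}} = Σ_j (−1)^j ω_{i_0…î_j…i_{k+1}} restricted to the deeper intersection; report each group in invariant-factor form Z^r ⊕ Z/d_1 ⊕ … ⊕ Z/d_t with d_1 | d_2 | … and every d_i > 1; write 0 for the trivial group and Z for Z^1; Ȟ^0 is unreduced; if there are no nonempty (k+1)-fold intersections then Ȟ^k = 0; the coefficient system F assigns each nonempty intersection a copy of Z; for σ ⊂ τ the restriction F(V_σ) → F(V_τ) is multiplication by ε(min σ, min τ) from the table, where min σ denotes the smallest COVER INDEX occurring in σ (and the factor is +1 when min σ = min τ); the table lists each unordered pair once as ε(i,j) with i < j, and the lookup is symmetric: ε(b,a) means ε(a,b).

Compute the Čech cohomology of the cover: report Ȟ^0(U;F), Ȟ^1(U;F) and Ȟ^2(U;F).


nerve simplices:
  V12={d,h} V14={b} V15={i,j} V16={g} V23={f} V34={c} V56={e}
C dims 6,7; δ0: rk 5, SNF 1^5
degree 0: 6−5−0 = 1 → Ȟ^0 ≅ Z
degree 1: 7−0−5 = 2 → Ȟ^1 ≅ Z^2
degree 2: 0−0−0 = 0 → Ȟ^2 ≅ 0

Ȟ^0 ≅ Z; Ȟ^1 ≅ Z^2; Ȟ^2 ≅ 0


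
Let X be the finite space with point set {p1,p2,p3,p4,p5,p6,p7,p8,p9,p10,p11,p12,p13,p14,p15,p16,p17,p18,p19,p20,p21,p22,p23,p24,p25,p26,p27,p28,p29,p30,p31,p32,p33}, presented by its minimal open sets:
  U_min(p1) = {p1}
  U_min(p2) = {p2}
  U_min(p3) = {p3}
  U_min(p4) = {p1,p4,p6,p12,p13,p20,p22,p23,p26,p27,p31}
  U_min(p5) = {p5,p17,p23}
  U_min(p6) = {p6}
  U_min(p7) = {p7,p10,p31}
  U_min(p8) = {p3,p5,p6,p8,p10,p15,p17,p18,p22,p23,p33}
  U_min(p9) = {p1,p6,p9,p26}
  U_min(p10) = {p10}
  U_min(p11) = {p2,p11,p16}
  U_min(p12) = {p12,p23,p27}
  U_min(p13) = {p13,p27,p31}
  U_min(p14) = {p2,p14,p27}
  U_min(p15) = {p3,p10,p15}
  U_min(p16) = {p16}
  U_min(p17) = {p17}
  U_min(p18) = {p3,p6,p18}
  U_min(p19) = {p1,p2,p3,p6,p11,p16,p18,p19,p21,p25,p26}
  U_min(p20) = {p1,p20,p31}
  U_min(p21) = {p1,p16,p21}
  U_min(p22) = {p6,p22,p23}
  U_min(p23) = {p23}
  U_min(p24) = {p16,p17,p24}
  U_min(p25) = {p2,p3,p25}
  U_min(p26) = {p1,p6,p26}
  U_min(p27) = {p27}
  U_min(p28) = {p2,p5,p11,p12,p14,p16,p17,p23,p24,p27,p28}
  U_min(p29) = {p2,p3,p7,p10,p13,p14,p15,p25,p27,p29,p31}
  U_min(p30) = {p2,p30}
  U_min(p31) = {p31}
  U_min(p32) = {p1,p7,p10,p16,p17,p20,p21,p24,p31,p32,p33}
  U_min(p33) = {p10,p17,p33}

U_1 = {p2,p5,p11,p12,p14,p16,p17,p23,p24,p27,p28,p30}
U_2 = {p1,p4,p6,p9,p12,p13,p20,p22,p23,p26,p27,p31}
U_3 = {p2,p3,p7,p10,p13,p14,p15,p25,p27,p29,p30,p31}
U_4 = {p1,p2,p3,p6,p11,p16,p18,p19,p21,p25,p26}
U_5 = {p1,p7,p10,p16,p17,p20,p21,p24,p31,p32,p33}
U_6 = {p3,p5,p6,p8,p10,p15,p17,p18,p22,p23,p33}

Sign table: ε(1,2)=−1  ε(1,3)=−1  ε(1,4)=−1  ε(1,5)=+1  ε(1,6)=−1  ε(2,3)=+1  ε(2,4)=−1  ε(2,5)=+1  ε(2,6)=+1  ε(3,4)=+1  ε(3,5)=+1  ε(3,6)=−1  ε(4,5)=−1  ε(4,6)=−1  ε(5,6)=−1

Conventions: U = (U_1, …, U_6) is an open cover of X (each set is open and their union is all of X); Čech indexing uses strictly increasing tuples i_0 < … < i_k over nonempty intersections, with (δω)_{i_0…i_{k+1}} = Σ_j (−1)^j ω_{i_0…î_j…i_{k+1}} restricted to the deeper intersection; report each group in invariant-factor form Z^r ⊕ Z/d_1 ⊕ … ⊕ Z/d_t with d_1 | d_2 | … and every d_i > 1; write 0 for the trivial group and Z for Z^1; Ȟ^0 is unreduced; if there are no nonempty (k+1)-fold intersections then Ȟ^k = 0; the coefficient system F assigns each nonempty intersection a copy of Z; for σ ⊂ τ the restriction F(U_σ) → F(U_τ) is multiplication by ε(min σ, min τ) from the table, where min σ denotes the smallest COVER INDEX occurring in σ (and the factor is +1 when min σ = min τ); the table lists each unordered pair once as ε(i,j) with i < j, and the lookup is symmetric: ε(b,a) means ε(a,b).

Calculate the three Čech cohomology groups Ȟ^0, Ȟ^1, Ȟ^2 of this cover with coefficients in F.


nerve of the cover:
  U12={p12,p23,p27} U13={p2,p14,p27,p30} U14={p2,p11,p16} U15={p16,p17,p24} U16={p5,p17,p23} U23={p13,p27,p31} U24={p1,p6,p26} U25={p1,p20,p31} U26={p6,p22,p23} U34={p2,p3,p25} U35={p7,p10,p31} U36={p3,p10,p15} U45={p1,p16,p21} U46={p3,p6,p18} U56={p10,p17,p33}
  U123={p27} U126={p23} U134={p2} U145={p16} U156={p17} U235={p31} U245={p1} U246={p6} U346={p3} U356={p10}
C dims 6,15,10; δ0: rk 6, SNF 1^5·2; δ1: rk 9, SNF 1^9
Ȟ^0 = (6 − 6) − 0 = 0, so Ȟ^0 ≅ 0
Ȟ^1 = (15 − 9) − 6 = 0 plus torsion [2], so Ȟ^1 ≅ Z/2
Ȟ^2 = (10 − 0) − 9 = 1, so Ȟ^2 ≅ Z

Ȟ^0 ≅ 0; Ȟ^1 ≅ Z/2; Ȟ^2 ≅ Z


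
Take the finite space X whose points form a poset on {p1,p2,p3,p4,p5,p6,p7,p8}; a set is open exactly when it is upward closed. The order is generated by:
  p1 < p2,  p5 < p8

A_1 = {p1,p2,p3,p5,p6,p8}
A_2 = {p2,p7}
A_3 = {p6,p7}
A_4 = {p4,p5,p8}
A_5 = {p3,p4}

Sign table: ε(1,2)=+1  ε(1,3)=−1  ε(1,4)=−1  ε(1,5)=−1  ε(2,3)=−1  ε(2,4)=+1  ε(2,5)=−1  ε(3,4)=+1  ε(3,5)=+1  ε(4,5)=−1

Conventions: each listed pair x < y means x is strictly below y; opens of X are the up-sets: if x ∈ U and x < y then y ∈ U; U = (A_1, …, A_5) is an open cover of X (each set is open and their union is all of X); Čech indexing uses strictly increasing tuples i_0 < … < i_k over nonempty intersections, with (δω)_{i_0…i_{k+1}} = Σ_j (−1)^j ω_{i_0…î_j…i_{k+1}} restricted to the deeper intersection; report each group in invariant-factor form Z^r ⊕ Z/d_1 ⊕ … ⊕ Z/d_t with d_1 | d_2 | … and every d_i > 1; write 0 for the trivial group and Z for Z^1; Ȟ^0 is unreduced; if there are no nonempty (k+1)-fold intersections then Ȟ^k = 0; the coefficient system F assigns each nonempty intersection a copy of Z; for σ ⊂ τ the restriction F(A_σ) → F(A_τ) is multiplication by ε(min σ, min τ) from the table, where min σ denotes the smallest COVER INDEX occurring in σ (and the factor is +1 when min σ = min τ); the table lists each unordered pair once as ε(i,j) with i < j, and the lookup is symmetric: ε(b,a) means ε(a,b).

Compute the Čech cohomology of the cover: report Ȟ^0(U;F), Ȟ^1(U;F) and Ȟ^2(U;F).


nerve simplices:
  A12={p2} A13={p6} A14={p5,p8} A15={p3} A23={p7} A45={p4}
C dims 5,6; δ0: rk 5, SNF 1^4·2
degree 0: 5−5−0 = 0 → Ȟ^0 ≅ 0
degree 1: 6−0−5 = 1 plus torsion [2] → Ȟ^1 ≅ Z ⊕ Z/2
degree 2: 0−0−0 = 0 → Ȟ^2 ≅ 0

Ȟ^0(U;F) ≅ 0, Ȟ^1(U;F) ≅ Z ⊕ Z/2, Ȟ^2(U;F) ≅ 0


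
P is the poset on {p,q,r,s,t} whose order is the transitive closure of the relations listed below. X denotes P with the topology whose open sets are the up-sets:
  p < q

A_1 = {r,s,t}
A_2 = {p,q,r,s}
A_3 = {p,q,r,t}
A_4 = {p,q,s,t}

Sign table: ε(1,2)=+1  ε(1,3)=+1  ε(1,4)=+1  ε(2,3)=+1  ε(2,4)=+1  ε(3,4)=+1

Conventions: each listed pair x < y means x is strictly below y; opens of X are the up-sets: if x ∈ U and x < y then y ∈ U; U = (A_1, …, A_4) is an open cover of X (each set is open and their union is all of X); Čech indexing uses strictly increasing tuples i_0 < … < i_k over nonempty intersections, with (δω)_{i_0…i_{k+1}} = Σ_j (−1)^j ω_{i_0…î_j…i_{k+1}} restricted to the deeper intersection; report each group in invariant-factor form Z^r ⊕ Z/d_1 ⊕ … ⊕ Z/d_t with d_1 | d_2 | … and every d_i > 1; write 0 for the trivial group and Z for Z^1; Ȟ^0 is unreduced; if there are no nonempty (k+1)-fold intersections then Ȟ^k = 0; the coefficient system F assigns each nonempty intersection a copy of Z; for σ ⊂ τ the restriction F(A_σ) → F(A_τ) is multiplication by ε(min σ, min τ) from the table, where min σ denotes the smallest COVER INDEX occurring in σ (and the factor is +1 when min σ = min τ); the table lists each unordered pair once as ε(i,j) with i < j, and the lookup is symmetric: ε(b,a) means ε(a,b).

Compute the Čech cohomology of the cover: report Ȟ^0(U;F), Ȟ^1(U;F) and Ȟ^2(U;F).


nonempty intersections:
  A12={r,s} A13={r,t} A14={s,t} A23={p,q,r} A24={p,q,s} A34={p,q,t}
  A123={r} A124={s} A134={t} A234={p,q}
C dims 4,6,4; δ0: rk 3, SNF 1^3; δ1: rk 3, SNF 1^3
Ȟ^0: (4−3)−0=1 ⇒ Z
Ȟ^1: (6−3)−3=0 ⇒ 0
Ȟ^2: (4−0)−3=1 ⇒ Z

Ȟ^0 ≅ Z, Ȟ^1 ≅ 0, Ȟ^2 ≅ Z


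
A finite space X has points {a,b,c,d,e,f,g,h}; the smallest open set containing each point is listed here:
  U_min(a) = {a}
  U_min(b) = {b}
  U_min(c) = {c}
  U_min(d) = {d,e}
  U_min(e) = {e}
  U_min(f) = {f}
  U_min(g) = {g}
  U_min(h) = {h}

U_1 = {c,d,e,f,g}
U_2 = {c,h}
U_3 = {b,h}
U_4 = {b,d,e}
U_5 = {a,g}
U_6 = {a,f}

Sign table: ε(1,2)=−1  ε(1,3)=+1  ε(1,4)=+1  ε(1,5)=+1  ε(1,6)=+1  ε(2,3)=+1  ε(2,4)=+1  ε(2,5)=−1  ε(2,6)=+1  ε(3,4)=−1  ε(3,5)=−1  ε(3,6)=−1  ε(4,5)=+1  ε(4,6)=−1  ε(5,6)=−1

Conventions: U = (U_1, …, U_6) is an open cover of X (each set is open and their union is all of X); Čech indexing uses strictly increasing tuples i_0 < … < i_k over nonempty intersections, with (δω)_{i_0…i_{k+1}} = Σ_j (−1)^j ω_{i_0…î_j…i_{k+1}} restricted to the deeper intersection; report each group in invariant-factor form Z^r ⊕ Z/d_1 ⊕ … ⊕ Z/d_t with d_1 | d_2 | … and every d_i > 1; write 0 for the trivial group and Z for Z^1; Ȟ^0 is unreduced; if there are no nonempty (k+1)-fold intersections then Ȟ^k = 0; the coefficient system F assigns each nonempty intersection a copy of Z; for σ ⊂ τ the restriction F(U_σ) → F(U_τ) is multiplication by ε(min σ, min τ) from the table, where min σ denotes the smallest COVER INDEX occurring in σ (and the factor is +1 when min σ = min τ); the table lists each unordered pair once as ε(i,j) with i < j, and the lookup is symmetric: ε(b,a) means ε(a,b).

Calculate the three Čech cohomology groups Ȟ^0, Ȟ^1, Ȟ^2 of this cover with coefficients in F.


nonempty intersections:
  U12={c} U14={d,e} U15={g} U16={f} U23={h} U34={b} U56={a}
C dims 6,7; δ0: rk 6, SNF 1^5·2
Ȟ^0: (6−6)−0=0 ⇒ 0
Ȟ^1: (7−0)−6=1 plus torsion [2] ⇒ Z ⊕ Z/2
Ȟ^2: (0−0)−0=0 ⇒ 0

Ȟ^0(U;F) ≅ 0, Ȟ^1(U;F) ≅ Z ⊕ Z/2, Ȟ^2(U;F) ≅ 0


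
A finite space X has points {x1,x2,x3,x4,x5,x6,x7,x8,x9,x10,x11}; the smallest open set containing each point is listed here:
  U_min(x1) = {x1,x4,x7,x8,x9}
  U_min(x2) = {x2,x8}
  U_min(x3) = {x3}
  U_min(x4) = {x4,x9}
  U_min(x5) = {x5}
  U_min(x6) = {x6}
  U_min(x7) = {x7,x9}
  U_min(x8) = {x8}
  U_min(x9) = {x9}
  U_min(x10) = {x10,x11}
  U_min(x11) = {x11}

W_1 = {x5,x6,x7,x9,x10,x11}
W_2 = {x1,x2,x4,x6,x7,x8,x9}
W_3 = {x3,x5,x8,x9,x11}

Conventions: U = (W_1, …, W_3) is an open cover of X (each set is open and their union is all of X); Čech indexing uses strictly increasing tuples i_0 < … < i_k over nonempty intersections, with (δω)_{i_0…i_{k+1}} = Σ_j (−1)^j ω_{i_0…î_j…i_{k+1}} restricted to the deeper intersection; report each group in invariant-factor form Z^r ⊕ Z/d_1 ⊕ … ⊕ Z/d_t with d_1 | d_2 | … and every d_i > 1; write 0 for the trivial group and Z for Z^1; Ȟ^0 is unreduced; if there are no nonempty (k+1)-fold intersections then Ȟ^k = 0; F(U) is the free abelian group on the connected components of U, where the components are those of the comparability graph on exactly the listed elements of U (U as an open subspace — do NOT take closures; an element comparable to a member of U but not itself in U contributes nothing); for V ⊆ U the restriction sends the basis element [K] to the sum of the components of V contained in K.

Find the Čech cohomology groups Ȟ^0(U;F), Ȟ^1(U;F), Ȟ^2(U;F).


nerve simplices:
  W12={x6,x7,x9} W13={x5,x9,x11} W23={x8,x9}
  W123={x9}
components per intersection:
  W1: {x5} {x6} {x7,x9} {x10,x11}
  W2: {x1,x2,x4,x7,x8,x9} {x6}
  W3: {x3} {x5} {x8} {x9} {x11}
  W12: {x6} {x7,x9}
  W13: {x5} {x9} {x11}
  W23: {x8} {x9}
  W123: {x9}
C dims 11,7,1; δ0: rk 6, SNF 1^6; δ1: rk 1, SNF 1^1
degree 0: 11−6−0 = 5 → Ȟ^0 ≅ Z^5
degree 1: 7−1−6 = 0 → Ȟ^1 ≅ 0
degree 2: 1−0−1 = 0 → Ȟ^2 ≅ 0

Ȟ^0 = Z^5, Ȟ^1 = 0 and Ȟ^2 = 0


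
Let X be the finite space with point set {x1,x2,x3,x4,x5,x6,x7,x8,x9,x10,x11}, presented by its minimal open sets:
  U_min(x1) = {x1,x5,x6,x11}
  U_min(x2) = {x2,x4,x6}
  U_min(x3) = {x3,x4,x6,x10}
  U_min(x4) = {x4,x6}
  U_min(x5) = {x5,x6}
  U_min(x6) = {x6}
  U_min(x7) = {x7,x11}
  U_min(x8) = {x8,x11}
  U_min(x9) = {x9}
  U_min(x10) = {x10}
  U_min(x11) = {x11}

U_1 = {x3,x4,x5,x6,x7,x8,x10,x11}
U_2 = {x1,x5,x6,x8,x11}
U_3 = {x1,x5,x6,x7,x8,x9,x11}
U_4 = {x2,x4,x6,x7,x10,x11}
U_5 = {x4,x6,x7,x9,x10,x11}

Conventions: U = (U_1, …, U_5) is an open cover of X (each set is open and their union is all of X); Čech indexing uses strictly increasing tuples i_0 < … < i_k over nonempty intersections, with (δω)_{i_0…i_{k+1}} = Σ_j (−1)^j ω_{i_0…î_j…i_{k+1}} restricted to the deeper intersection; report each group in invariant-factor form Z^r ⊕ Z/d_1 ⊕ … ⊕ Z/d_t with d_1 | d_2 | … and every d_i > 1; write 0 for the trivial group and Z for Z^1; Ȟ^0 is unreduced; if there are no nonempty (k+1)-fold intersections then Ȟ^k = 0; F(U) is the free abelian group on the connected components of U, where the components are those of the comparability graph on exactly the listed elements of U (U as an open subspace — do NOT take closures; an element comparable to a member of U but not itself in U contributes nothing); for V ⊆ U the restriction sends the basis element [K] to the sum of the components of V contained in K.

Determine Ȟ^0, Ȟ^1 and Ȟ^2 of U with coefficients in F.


intersection data:
  U12={x5,x6,x8,x11} U13={x5,x6,x7,x8,x11} U14={x4,x6,x7,x10,x11} U15={x4,x6,x7,x10,x11} U23={x1,x5,x6,x8,x11} U24={x6,x11} U25={x6,x11} U34={x6,x7,x11} U35={x6,x7,x9,x11} U45={x4,x6,x7,x10,x11}
  U123={x5,x6,x8,x11} U124={x6,x11} U125={x6,x11} U134={x6,x7,x11} U135={x6,x7,x11} U145={x4,x6,x7,x10,x11} U234={x6,x11} U235={x6,x11} U245={x6,x11} U345={x6,x7,x11}
  U1234={x6,x11} U1235={x6,x11} U1245={x6,x11} U1345={x6,x7,x11} U2345={x6,x11}
  U12345={x6,x11}
components per intersection:
  U1: {x3,x4,x5,x6,x10} {x7,x8,x11}
  U2: {x1,x5,x6,x8,x11}
  U3: {x1,x5,x6,x7,x8,x11} {x9}
  U4: {x2,x4,x6} {x7,x11} {x10}
  U5: {x4,x6} {x7,x11} {x9} {x10}
  U12: {x5,x6} {x8,x11}
  U13: {x5,x6} {x7,x8,x11}
  U14: {x4,x6} {x7,x11} {x10}
  U15: {x4,x6} {x7,x11} {x10}
  U23: {x1,x5,x6,x8,x11}
  U24: {x6} {x11}
  U25: {x6} {x11}
  U34: {x6} {x7,x11}
  U35: {x6} {x7,x11} {x9}
  U45: {x4,x6} {x7,x11} {x10}
  U123: {x5,x6} {x8,x11}
  U124: {x6} {x11}
  U125: {x6} {x11}
  U134: {x6} {x7,x11}
  U135: {x6} {x7,x11}
  U145: {x4,x6} {x7,x11} {x10}
  U234: {x6} {x11}
  U235: {x6} {x11}
  U245: {x6} {x11}
  U345: {x6} {x7,x11}
  U1234: {x6} {x11}
  U1235: {x6} {x11}
  U1245: {x6} {x11}
  U1345: {x6} {x7,x11}
  U2345: {x6} {x11}
  U12345: {x6} {x11}
C dims 12,23,21,10; δ0: rk 10, SNF 1^10; δ1: rk 13, SNF 1^13; δ2: rk 8, SNF 1^8
Ȟ^0 = (12 − 10) − 0 = 2, so Ȟ^0 ≅ Z^2
Ȟ^1 = (23 − 13) − 10 = 0, so Ȟ^1 ≅ 0
Ȟ^2 = (21 − 8) − 13 = 0, so Ȟ^2 ≅ 0

Ȟ^0 = Z^2, Ȟ^1 = 0, Ȟ^2 = 0


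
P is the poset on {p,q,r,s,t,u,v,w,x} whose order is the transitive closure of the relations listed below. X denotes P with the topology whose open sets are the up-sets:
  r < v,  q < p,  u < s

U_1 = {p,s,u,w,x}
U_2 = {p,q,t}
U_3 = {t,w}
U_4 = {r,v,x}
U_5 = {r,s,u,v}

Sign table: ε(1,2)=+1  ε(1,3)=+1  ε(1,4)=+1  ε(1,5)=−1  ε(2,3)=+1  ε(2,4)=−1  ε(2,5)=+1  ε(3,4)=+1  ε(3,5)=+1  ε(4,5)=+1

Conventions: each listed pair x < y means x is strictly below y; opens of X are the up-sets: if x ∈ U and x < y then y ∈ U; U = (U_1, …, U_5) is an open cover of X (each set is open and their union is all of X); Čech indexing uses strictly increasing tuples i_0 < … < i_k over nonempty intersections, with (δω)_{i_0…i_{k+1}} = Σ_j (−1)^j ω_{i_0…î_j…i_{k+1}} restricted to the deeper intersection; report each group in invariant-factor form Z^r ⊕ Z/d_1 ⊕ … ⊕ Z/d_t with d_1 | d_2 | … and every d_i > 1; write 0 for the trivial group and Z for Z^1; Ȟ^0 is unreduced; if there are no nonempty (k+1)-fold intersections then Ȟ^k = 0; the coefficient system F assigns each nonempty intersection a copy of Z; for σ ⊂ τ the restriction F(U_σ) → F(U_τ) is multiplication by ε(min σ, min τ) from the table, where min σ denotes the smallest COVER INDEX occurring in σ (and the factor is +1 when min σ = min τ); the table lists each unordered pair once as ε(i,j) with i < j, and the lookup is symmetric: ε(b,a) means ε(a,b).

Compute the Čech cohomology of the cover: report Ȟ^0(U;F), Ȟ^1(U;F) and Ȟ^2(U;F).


nerve simplices:
  U12={p} U13={w} U14={x} U15={s,u} U23={t} U45={r,v}
C dims 5,6; δ0: rk 5, SNF 1^4·2
degree 0: 5−5−0 = 0 → Ȟ^0 ≅ 0
degree 1: 6−0−5 = 1 plus torsion [2] → Ȟ^1 ≅ Z ⊕ Z/2
degree 2: 0−0−0 = 0 → Ȟ^2 ≅ 0

Ȟ^0 = 0, Ȟ^1 = Z ⊕ Z/2, Ȟ^2 = 0


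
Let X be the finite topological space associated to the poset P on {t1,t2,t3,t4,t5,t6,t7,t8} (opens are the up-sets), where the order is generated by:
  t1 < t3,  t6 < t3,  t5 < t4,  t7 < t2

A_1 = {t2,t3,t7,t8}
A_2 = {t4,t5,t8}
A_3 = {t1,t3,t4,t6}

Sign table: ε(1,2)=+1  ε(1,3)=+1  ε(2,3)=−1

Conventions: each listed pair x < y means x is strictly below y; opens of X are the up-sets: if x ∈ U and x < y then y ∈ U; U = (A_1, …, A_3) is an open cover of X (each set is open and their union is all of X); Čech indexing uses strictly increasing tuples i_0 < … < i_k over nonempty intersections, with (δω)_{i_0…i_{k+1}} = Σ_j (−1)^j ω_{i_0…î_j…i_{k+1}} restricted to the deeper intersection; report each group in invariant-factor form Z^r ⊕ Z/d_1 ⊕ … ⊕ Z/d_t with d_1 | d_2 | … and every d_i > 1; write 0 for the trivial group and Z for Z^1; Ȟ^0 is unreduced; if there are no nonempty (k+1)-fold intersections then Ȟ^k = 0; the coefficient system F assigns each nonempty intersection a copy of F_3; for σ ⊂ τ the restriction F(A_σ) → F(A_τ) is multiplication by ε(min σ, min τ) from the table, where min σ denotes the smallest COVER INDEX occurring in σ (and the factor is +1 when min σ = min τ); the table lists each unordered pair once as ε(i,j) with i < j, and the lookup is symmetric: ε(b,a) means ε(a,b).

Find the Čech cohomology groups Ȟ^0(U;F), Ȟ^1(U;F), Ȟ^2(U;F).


Ȟ^0 = 0, Ȟ^1 = 0 and Ȟ^2 = 0

nerve of the cover:
  A12={t8} A13={t3} A23={t4}
C dims 3,3; δ0: rk_F3 3
Ȟ^0 = (3 − 3) − 0 = 0, so Ȟ^0 ≅ 0
Ȟ^1 = (3 − 0) − 3 = 0, so Ȟ^1 ≅ 0
Ȟ^2 = (0 − 0) − 0 = 0, so Ȟ^2 ≅ 0
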